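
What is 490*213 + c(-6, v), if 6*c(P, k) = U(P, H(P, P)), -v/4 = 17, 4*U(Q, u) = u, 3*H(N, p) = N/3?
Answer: 3757319/36 ≈ 1.0437e+5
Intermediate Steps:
H(N, p) = N/9 (H(N, p) = (N/3)/3 = N/9)
U(Q, u) = u/4
v = -68 (v = -4*17 = -68)
c(P, k) = P/216 (c(P, k) = ((P/9)/4)/6 = (P/36)/6 = P/216)
490*213 + c(-6, v) = 490*213 + (1/216)*(-6) = 104370 - 1/36 = 3757319/36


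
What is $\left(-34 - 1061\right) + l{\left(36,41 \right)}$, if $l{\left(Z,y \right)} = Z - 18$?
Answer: $-1077$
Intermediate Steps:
$l{\left(Z,y \right)} = -18 + Z$ ($l{\left(Z,y \right)} = Z - 18 = -18 + Z$)
$\left(-34 - 1061\right) + l{\left(36,41 \right)} = \left(-34 - 1061\right) + \left(-18 + 36\right) = -1095 + 18 = -1077$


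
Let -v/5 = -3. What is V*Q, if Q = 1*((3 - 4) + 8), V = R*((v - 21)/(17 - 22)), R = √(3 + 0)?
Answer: 42*√3/5 ≈ 14.549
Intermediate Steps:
v = 15 (v = -5*(-3) = 15)
R = √3 ≈ 1.7320
V = 6*√3/5 (V = √3*((15 - 21)/(17 - 22)) = √3*(-6/(-5)) = √3*(-6*(-⅕)) = √3*(6/5) = 6*√3/5 ≈ 2.0785)
Q = 7 (Q = 1*(-1 + 8) = 1*7 = 7)
V*Q = (6*√3/5)*7 = 42*√3/5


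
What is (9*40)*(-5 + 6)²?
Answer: 360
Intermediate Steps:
(9*40)*(-5 + 6)² = 360*1² = 360*1 = 360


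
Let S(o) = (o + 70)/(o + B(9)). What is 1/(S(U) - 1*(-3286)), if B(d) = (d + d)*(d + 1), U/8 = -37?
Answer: 58/190701 ≈ 0.00030414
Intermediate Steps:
U = -296 (U = 8*(-37) = -296)
B(d) = 2*d*(1 + d) (B(d) = (2*d)*(1 + d) = 2*d*(1 + d))
S(o) = (70 + o)/(180 + o) (S(o) = (o + 70)/(o + 2*9*(1 + 9)) = (70 + o)/(o + 2*9*10) = (70 + o)/(o + 180) = (70 + o)/(180 + o))
1/(S(U) - 1*(-3286)) = 1/((70 - 296)/(180 - 296) - 1*(-3286)) = 1/(-226/(-116) + 3286) = 1/(-1/116*(-226) + 3286) = 1/(113/58 + 3286) = 1/(190701/58) = 58/190701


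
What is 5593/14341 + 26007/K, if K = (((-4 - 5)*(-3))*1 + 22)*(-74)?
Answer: -352686169/52000466 ≈ -6.7824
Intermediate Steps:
K = -3626 (K = (-9*(-3)*1 + 22)*(-74) = (27*1 + 22)*(-74) = (27 + 22)*(-74) = 49*(-74) = -3626)
5593/14341 + 26007/K = 5593/14341 + 26007/(-3626) = 5593*(1/14341) + 26007*(-1/3626) = 5593/14341 - 26007/3626 = -352686169/52000466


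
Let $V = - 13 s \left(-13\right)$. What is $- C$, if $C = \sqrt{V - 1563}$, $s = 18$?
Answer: $- \sqrt{1479} \approx -38.458$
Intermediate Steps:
$V = 3042$ ($V = \left(-13\right) 18 \left(-13\right) = \left(-234\right) \left(-13\right) = 3042$)
$C = \sqrt{1479}$ ($C = \sqrt{3042 - 1563} = \sqrt{1479} \approx 38.458$)
$- C = - \sqrt{1479}$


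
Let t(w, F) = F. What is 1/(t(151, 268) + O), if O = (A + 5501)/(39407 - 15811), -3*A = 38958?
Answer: 23596/6316243 ≈ 0.0037358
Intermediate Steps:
A = -12986 (A = -⅓*38958 = -12986)
O = -7485/23596 (O = (-12986 + 5501)/(39407 - 15811) = -7485/23596 ≈ -0.31721)
1/(t(151, 268) + O) = 1/(268 - 7485/23596) = 1/(6316243/23596) = 23596/6316243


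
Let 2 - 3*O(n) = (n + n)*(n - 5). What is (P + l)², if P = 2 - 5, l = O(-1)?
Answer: 361/9 ≈ 40.111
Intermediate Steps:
O(n) = ⅔ - 2*n*(-5 + n)/3 (O(n) = ⅔ - (n + n)*(n - 5)/3 = ⅔ - 2*n*(-5 + n)/3)
l = -10/3 (l = ⅔ - ⅔*(-1)² + (10/3)*(-1) = ⅔ - ⅔*1 - 10/3 = ⅔ - ⅔ - 10/3 = -10/3 ≈ -3.3333)
P = -3
(P + l)² = (-3 - 10/3)² = (-19/3)² = 361/9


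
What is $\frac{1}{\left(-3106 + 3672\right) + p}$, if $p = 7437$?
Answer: $\frac{1}{8003} \approx 0.00012495$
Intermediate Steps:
$\frac{1}{\left(-3106 + 3672\right) + p} = \frac{1}{\left(-3106 + 3672\right) + 7437} = \frac{1}{566 + 7437} = \frac{1}{8003}$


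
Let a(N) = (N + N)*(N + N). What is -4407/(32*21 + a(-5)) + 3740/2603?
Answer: -8584141/2009516 ≈ -4.2717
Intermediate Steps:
a(N) = 4*N² (a(N) = (2*N)*(2*N) = 4*N²)
-4407/(32*21 + a(-5)) + 3740/2603 = -4407/(32*21 + 4*(-5)²) + 3740/2603 = -4407/(672 + 4*25) + 3740*(1/2603) = -4407/(672 + 100) + 3740/2603 = -4407/772 + 3740/2603 = -8584141/2009516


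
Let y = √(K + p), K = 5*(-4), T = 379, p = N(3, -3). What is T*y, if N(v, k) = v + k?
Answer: 758*I*√5 ≈ 1694.9*I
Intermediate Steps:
N(v, k) = k + v
p = 0 (p = -3 + 3 = 0)
K = -20
y = 2*I*√5 (y = √(-20 + 0) = √(-20) = 2*I*√5 ≈ 4.4721*I)
T*y = 379*(2*I*√5) = 758*I*√5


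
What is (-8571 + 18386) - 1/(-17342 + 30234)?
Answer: 126534979/12892 ≈ 9815.0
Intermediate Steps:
(-8571 + 18386) - 1/(-17342 + 30234) = 9815 - 1/12892 = 126534979/12892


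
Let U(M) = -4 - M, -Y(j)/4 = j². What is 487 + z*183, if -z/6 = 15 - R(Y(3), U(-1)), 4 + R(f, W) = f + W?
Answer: -63197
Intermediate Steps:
Y(j) = -4*j²
R(f, W) = -4 + W + f (R(f, W) = -4 + (f + W) = -4 + (W + f) = -4 + W + f)
z = -348 (z = -6*(15 - (-4 + (-4 - 1*(-1)) - 4*3²)) = -6*(15 - (-4 + (-4 + 1) - 4*9)) = -6*(15 - (-4 - 3 - 36)) = -6*(15 - 1*(-43)) = -6*(15 + 43) = -6*58 = -348)
487 + z*183 = 487 - 348*183 = 487 - 63684 = -63197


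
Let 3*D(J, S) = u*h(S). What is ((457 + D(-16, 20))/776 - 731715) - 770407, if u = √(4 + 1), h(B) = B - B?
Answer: -1165646215/776 ≈ -1.5021e+6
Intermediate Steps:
h(B) = 0
u = √5 ≈ 2.2361
D(J, S) = 0 (D(J, S) = (√5*0)/3 = (⅓)*0 = 0)
((457 + D(-16, 20))/776 - 731715) - 770407 = ((457 + 0)/776 - 731715) - 770407 = ((1/776)*457 - 731715) - 770407 = (457/776 - 731715) - 770407 = -567810383/776 - 770407 = -1165646215/776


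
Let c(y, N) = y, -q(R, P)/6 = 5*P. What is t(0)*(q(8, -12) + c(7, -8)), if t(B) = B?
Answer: 0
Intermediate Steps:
q(R, P) = -30*P
t(0)*(q(8, -12) + c(7, -8)) = 0*(-30*(-12) + 7) = 0*(360 + 7) = 0*367 = 0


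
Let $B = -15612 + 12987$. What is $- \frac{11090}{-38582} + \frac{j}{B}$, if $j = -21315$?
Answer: $\frac{4054698}{482275} \approx 8.4074$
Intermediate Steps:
$B = -2625$
$- \frac{11090}{-38582} + \frac{j}{B} = - \frac{11090}{-38582} - \frac{21315}{-2625} = \left(-11090\right) \left(- \frac{1}{38582}\right) - - \frac{203}{25} = \frac{5545}{19291} + \frac{203}{25} = \frac{4054698}{482275}$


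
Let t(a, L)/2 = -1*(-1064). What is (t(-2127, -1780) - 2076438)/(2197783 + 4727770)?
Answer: -2074310/6925553 ≈ -0.29952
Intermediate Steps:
t(a, L) = 2128 (t(a, L) = 2*(-1*(-1064)) = 2*1064 = 2128)
(t(-2127, -1780) - 2076438)/(2197783 + 4727770) = (2128 - 2076438)/(2197783 + 4727770) = -2074310/6925553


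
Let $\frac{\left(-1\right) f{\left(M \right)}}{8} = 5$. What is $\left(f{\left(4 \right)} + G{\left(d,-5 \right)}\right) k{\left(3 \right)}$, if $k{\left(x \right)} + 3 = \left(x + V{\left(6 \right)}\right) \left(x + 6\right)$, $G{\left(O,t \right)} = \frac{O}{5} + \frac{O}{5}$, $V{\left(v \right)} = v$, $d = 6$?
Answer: $- \frac{14664}{5} \approx -2932.8$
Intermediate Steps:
$f{\left(M \right)} = -40$ ($f{\left(M \right)} = \left(-8\right) 5 = -40$)
$G{\left(O,t \right)} = \frac{2 O}{5}$ ($G{\left(O,t \right)} = O \frac{1}{5} + O \frac{1}{5} = \frac{O}{5} + \frac{O}{5} = \frac{2 O}{5}$)
$k{\left(x \right)} = -3 + \left(6 + x\right)^{2}$ ($k{\left(x \right)} = -3 + \left(x + 6\right) \left(x + 6\right) = -3 + \left(6 + x\right) \left(6 + x\right) = -3 + \left(6 + x\right)^{2}$)
$\left(f{\left(4 \right)} + G{\left(d,-5 \right)}\right) k{\left(3 \right)} = \left(-40 + \frac{2}{5} \cdot 6\right) \left(33 + 3^{2} + 12 \cdot 3\right) = \left(-40 + \frac{12}{5}\right) \left(33 + 9 + 36\right) = \left(- \frac{188}{5}\right) 78 = - \frac{14664}{5}$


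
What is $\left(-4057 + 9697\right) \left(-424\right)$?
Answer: $-2391360$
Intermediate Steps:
$\left(-4057 + 9697\right) \left(-424\right) = 5640 \left(-424\right) = -2391360$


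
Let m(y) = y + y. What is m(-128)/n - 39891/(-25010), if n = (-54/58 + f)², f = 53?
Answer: 4278545807/2851265050 ≈ 1.5006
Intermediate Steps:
n = 2280100/841 (n = (-54/58 + 53)² = (-54*1/58 + 53)² = (-27/29 + 53)² = (1510/29)² = 2280100/841 ≈ 2711.2)
m(y) = 2*y
m(-128)/n - 39891/(-25010) = (2*(-128))/(2280100/841) - 39891/(-25010) = -256*841/2280100 - 39891*(-1/25010) = -53824/570025 + 39891/25010 = 4278545807/2851265050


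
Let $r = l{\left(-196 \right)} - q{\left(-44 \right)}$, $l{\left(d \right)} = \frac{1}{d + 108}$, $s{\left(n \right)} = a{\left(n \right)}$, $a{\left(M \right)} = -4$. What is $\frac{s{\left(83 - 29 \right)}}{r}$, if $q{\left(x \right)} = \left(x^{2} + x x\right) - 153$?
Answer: $\frac{352}{327273} \approx 0.0010756$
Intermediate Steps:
$s{\left(n \right)} = -4$
$q{\left(x \right)} = -153 + 2 x^{2}$ ($q{\left(x \right)} = \left(x^{2} + x^{2}\right) - 153 = 2 x^{2} - 153 = -153 + 2 x^{2}$)
$l{\left(d \right)} = \frac{1}{108 + d}$
$r = - \frac{327273}{88}$ ($r = \frac{1}{108 - 196} - \left(-153 + 2 \left(-44\right)^{2}\right) = \frac{1}{-88} - \left(-153 + 2 \cdot 1936\right) = - \frac{1}{88} - \left(-153 + 3872\right) = - \frac{1}{88} - 3719 = - \frac{327273}{88} \approx -3719.0$)
$\frac{s{\left(83 - 29 \right)}}{r} = - \frac{4}{- \frac{327273}{88}} = \left(-4\right) \left(- \frac{88}{327273}\right) = \frac{352}{327273}$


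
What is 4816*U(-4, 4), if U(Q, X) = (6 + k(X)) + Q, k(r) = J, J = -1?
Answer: 4816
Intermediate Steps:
k(r) = -1
U(Q, X) = 5 + Q (U(Q, X) = (6 - 1) + Q = 5 + Q)
4816*U(-4, 4) = 4816*(5 - 4) = 4816*1 = 4816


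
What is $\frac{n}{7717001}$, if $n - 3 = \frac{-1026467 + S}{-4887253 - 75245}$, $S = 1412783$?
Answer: $\frac{2416863}{6382600338083} \approx 3.7866 \cdot 10^{-7}$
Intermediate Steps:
$n = \frac{2416863}{827083}$ ($n = 3 + \frac{-1026467 + 1412783}{-4887253 - 75245} = 3 + \frac{386316}{-4962498} = 3 + 386316 \left(- \frac{1}{4962498}\right) = 3 - \frac{64386}{827083} = \frac{2416863}{827083} \approx 2.9222$)
$\frac{n}{7717001} = \frac{2416863}{827083 \cdot 7717001} = \frac{2416863}{827083} \cdot \frac{1}{7717001} = \frac{2416863}{6382600338083}$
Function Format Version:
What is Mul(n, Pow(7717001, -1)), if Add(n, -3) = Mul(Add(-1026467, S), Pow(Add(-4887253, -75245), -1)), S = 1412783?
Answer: Rational(2416863, 6382600338083) ≈ 3.7866e-7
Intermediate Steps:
n = Rational(2416863, 827083) (n = Add(3, Mul(Add(-1026467, 1412783), Pow(Add(-4887253, -75245), -1))) = Add(3, Mul(386316, Pow(-4962498, -1))) = Add(3, Mul(386316, Rational(-1, 4962498))) = Add(3, Rational(-64386, 827083)) = Rational(2416863, 827083) ≈ 2.9222)
Mul(n, Pow(7717001, -1)) = Mul(Rational(2416863, 827083), Pow(7717001, -1)) = Mul(Rational(2416863, 827083), Rational(1, 7717001)) = Rational(2416863, 6382600338083)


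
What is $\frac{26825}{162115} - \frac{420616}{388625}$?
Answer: $- \frac{11552659443}{12600388375} \approx -0.91685$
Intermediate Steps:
$\frac{26825}{162115} - \frac{420616}{388625} = 26825 \cdot \frac{1}{162115} - \frac{420616}{388625} = \frac{5365}{32423} - \frac{420616}{388625} = - \frac{11552659443}{12600388375}$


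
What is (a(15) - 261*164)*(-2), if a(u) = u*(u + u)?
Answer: 84708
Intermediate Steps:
a(u) = 2*u² (a(u) = u*(2*u) = 2*u²)
(a(15) - 261*164)*(-2) = (2*15² - 261*164)*(-2) = (2*225 - 42804)*(-2) = (450 - 42804)*(-2) = -42354*(-2) = 84708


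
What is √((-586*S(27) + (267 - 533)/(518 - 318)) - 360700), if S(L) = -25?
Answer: I*√34605133/10 ≈ 588.26*I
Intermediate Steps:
√((-586*S(27) + (267 - 533)/(518 - 318)) - 360700) = √((-586*(-25) + (267 - 533)/(518 - 318)) - 360700) = √((14650 - 266/200) - 360700) = √((14650 - 266*1/200) - 360700) = √((14650 - 133/100) - 360700) = √(1464867/100 - 360700) = √(-34605133/100) = I*√34605133/10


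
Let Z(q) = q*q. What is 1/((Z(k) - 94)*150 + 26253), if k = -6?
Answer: 1/17553 ≈ 5.6970e-5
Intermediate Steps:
Z(q) = q²
1/((Z(k) - 94)*150 + 26253) = 1/(((-6)² - 94)*150 + 26253) = 1/((36 - 94)*150 + 26253) = 1/(-58*150 + 26253) = 1/(-8700 + 26253) = 1/17553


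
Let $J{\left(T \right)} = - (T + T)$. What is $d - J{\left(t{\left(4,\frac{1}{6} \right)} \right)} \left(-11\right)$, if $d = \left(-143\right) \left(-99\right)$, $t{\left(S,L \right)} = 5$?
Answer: $14047$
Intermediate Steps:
$J{\left(T \right)} = - 2 T$
$d = 14157$
$d - J{\left(t{\left(4,\frac{1}{6} \right)} \right)} \left(-11\right) = 14157 - \left(-2\right) 5 \left(-11\right) = 14157 - \left(-10\right) \left(-11\right) = 14157 - 110 = 14047$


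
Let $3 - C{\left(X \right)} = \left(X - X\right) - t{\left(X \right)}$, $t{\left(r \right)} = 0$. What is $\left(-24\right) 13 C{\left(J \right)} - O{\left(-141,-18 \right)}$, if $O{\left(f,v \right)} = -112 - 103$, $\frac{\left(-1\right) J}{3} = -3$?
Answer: $-721$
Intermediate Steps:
$J = 9$ ($J = \left(-3\right) \left(-3\right) = 9$)
$C{\left(X \right)} = 3$ ($C{\left(X \right)} = 3 - \left(\left(X - X\right) - 0\right) = 3 - \left(0 + 0\right) = 3 - 0 = 3 + 0 = 3$)
$O{\left(f,v \right)} = -215$ ($O{\left(f,v \right)} = -112 - 103 = -215$)
$\left(-24\right) 13 C{\left(J \right)} - O{\left(-141,-18 \right)} = \left(-24\right) 13 \cdot 3 - -215 = \left(-312\right) 3 + 215 = -936 + 215 = -721$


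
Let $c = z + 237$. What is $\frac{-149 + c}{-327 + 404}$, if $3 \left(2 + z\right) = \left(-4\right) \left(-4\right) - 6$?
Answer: $\frac{268}{231} \approx 1.1602$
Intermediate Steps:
$z = \frac{4}{3}$ ($z = -2 + \frac{\left(-4\right) \left(-4\right) - 6}{3} = -2 + \frac{16 - 6}{3} = -2 + \frac{1}{3} \cdot 10 = -2 + \frac{10}{3} = \frac{4}{3} \approx 1.3333$)
$c = \frac{715}{3}$ ($c = \frac{4}{3} + 237 = \frac{715}{3} \approx 238.33$)
$\frac{-149 + c}{-327 + 404} = \frac{-149 + \frac{715}{3}}{-327 + 404} = \frac{268}{3 \cdot 77} = \frac{268}{3} \cdot \frac{1}{77} = \frac{268}{231}$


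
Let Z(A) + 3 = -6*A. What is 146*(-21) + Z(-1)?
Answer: -3063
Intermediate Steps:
Z(A) = -3 - 6*A
146*(-21) + Z(-1) = 146*(-21) + (-3 - 6*(-1)) = -3066 + (-3 + 6) = -3066 + 3 = -3063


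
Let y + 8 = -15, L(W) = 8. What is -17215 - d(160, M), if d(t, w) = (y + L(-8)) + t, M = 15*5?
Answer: -17360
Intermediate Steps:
M = 75
y = -23 (y = -8 - 15 = -23)
d(t, w) = -15 + t (d(t, w) = (-23 + 8) + t = -15 + t)
-17215 - d(160, M) = -17215 - (-15 + 160) = -17215 - 1*145 = -17215 - 145 = -17360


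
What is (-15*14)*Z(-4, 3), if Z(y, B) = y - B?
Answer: 1470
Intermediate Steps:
(-15*14)*Z(-4, 3) = (-15*14)*(-4 - 1*3) = -210*(-4 - 3) = -210*(-7) = 1470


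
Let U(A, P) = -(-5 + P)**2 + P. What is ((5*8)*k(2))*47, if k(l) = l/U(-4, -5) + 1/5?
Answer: 7144/21 ≈ 340.19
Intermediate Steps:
U(A, P) = P - (-5 + P)**2
k(l) = 1/5 - l/105 (k(l) = l/(-5 - (-5 - 5)**2) + 1/5 = l/(-5 - 1*(-10)**2) + 1*(1/5) = l/(-5 - 1*100) + 1/5 = l/(-5 - 100) + 1/5 = l/(-105) + 1/5 = l*(-1/105) + 1/5 = -l/105 + 1/5 = 1/5 - l/105)
((5*8)*k(2))*47 = ((5*8)*(1/5 - 1/105*2))*47 = (40*(1/5 - 2/105))*47 = (40*(19/105))*47 = (152/21)*47 = 7144/21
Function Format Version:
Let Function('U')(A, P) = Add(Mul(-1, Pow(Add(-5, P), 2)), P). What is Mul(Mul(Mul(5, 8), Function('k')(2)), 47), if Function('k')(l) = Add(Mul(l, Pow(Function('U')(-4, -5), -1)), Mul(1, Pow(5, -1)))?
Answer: Rational(7144, 21) ≈ 340.19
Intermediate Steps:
Function('U')(A, P) = Add(P, Mul(-1, Pow(Add(-5, P), 2)))
Function('k')(l) = Add(Rational(1, 5), Mul(Rational(-1, 105), l)) (Function('k')(l) = Add(Mul(l, Pow(Add(-5, Mul(-1, Pow(Add(-5, -5), 2))), -1)), Mul(1, Pow(5, -1))) = Add(Mul(l, Pow(Add(-5, Mul(-1, Pow(-10, 2))), -1)), Mul(1, Rational(1, 5))) = Add(Mul(l, Pow(Add(-5, Mul(-1, 100)), -1)), Rational(1, 5)) = Add(Mul(l, Pow(Add(-5, -100), -1)), Rational(1, 5)) = Add(Mul(l, Pow(-105, -1)), Rational(1, 5)) = Add(Mul(l, Rational(-1, 105)), Rational(1, 5)) = Add(Mul(Rational(-1, 105), l), Rational(1, 5)) = Add(Rational(1, 5), Mul(Rational(-1, 105), l)))
Mul(Mul(Mul(5, 8), Function('k')(2)), 47) = Mul(Mul(Mul(5, 8), Add(Rational(1, 5), Mul(Rational(-1, 105), 2))), 47) = Mul(Mul(40, Add(Rational(1, 5), Rational(-2, 105))), 47) = Mul(Mul(40, Rational(19, 105)), 47) = Mul(Rational(152, 21), 47) = Rational(7144, 21)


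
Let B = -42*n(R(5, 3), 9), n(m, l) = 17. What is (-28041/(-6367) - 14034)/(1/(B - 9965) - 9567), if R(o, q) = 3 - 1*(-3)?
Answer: 953917020723/650490883798 ≈ 1.4665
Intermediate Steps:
R(o, q) = 6 (R(o, q) = 3 + 3 = 6)
B = -714 (B = -42*17 = -714)
(-28041/(-6367) - 14034)/(1/(B - 9965) - 9567) = (-28041/(-6367) - 14034)/(1/(-714 - 9965) - 9567) = (-28041*(-1/6367) - 14034)/(1/(-10679) - 9567) = (28041/6367 - 14034)/(-1/10679 - 9567) = -89326437/(6367*(-102165994/10679)) = -89326437/6367*(-10679/102165994) = 953917020723/650490883798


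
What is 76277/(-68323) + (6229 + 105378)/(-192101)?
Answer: -22278213038/13124916623 ≈ -1.6974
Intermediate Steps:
76277/(-68323) + (6229 + 105378)/(-192101) = 76277*(-1/68323) + 111607*(-1/192101) = -76277/68323 - 111607/192101 = -22278213038/13124916623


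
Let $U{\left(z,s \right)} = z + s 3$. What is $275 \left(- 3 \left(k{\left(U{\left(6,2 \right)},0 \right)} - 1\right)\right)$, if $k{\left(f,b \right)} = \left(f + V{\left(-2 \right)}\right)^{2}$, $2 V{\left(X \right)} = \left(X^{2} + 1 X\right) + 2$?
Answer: $-160875$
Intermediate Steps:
$V{\left(X \right)} = 1 + \frac{X}{2} + \frac{X^{2}}{2}$ ($V{\left(X \right)} = \frac{\left(X^{2} + 1 X\right) + 2}{2} = \frac{\left(X^{2} + X\right) + 2}{2} = \frac{\left(X + X^{2}\right) + 2}{2} = \frac{2 + X + X^{2}}{2} = 1 + \frac{X}{2} + \frac{X^{2}}{2}$)
$U{\left(z,s \right)} = z + 3 s$
$k{\left(f,b \right)} = \left(2 + f\right)^{2}$ ($k{\left(f,b \right)} = \left(f + \left(1 + \frac{1}{2} \left(-2\right) + \frac{\left(-2\right)^{2}}{2}\right)\right)^{2} = \left(f + \left(1 - 1 + \frac{1}{2} \cdot 4\right)\right)^{2} = \left(f + \left(1 - 1 + 2\right)\right)^{2} = \left(f + 2\right)^{2} = \left(2 + f\right)^{2}$)
$275 \left(- 3 \left(k{\left(U{\left(6,2 \right)},0 \right)} - 1\right)\right) = 275 \left(- 3 \left(\left(2 + \left(6 + 3 \cdot 2\right)\right)^{2} - 1\right)\right) = 275 \left(- 3 \left(\left(2 + \left(6 + 6\right)\right)^{2} - 1\right)\right) = 275 \left(- 3 \left(\left(2 + 12\right)^{2} - 1\right)\right) = 275 \left(- 3 \left(14^{2} - 1\right)\right) = 275 \left(- 3 \left(196 - 1\right)\right) = 275 \left(\left(-3\right) 195\right) = 275 \left(-585\right) = -160875$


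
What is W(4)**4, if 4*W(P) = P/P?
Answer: 1/256 ≈ 0.0039063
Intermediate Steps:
W(P) = 1/4 (W(P) = (P/P)/4 = (1/4)*1 = 1/4)
W(4)**4 = (1/4)**4 = 1/256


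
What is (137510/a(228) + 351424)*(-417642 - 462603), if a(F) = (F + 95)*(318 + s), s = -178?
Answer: -1398844052024355/4522 ≈ -3.0934e+11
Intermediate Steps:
a(F) = 13300 + 140*F (a(F) = (F + 95)*(318 - 178) = (95 + F)*140 = 13300 + 140*F)
(137510/a(228) + 351424)*(-417642 - 462603) = (137510/(13300 + 140*228) + 351424)*(-417642 - 462603) = (137510/(13300 + 31920) + 351424)*(-880245) = (137510/45220 + 351424)*(-880245) = (137510*(1/45220) + 351424)*(-880245) = (13751/4522 + 351424)*(-880245) = (1589153079/4522)*(-880245) = -1398844052024355/4522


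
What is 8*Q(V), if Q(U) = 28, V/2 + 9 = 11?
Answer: 224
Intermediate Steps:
V = 4 (V = -18 + 2*11 = -18 + 22 = 4)
8*Q(V) = 8*28 = 224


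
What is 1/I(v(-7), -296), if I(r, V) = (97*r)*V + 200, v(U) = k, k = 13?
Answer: -1/373056 ≈ -2.6806e-6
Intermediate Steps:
v(U) = 13
I(r, V) = 200 + 97*V*r (I(r, V) = 97*V*r + 200 = 200 + 97*V*r)
1/I(v(-7), -296) = 1/(200 + 97*(-296)*13) = 1/(200 - 373256) = 1/(-373056) = -1/373056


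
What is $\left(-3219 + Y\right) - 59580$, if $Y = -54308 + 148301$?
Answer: $31194$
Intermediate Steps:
$Y = 93993$
$\left(-3219 + Y\right) - 59580 = \left(-3219 + 93993\right) - 59580 = 90774 - 59580 = 31194$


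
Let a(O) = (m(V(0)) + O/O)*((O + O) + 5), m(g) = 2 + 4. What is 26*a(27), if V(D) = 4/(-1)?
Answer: 10738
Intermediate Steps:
V(D) = -4 (V(D) = 4*(-1) = -4)
m(g) = 6
a(O) = 35 + 14*O (a(O) = (6 + O/O)*((O + O) + 5) = (6 + 1)*(2*O + 5) = 7*(5 + 2*O) = 35 + 14*O)
26*a(27) = 26*(35 + 14*27) = 26*(35 + 378) = 26*413 = 10738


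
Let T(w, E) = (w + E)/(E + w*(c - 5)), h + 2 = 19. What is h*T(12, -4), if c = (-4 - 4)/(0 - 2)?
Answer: -17/2 ≈ -8.5000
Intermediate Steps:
h = 17 (h = -2 + 19 = 17)
c = 4 (c = -8/(-2) = -8*(-1/2) = 4)
T(w, E) = (E + w)/(E - w) (T(w, E) = (w + E)/(E + w*(4 - 5)) = (E + w)/(E + w*(-1)) = (E + w)/(E - w))
h*T(12, -4) = 17*((-4 + 12)/(-4 - 1*12)) = 17*(8/(-4 - 12)) = 17*(8/(-16)) = 17*(-1/16*8) = 17*(-1/2) = -17/2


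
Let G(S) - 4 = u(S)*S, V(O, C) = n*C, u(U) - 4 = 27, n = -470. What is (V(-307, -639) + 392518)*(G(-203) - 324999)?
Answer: -229532228224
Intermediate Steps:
u(U) = 31 (u(U) = 4 + 27 = 31)
V(O, C) = -470*C
G(S) = 4 + 31*S
(V(-307, -639) + 392518)*(G(-203) - 324999) = (-470*(-639) + 392518)*((4 + 31*(-203)) - 324999) = (300330 + 392518)*((4 - 6293) - 324999) = 692848*(-6289 - 324999) = 692848*(-331288) = -229532228224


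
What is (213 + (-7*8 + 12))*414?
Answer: 69966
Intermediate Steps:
(213 + (-7*8 + 12))*414 = (213 + (-56 + 12))*414 = (213 - 44)*414 = 169*414 = 69966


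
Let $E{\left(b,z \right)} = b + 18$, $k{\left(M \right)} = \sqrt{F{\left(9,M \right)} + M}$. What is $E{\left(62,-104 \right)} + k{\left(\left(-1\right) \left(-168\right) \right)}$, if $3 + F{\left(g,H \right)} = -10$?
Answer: $80 + \sqrt{155} \approx 92.45$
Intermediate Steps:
$F{\left(g,H \right)} = -13$ ($F{\left(g,H \right)} = -3 - 10 = -13$)
$k{\left(M \right)} = \sqrt{-13 + M}$
$E{\left(b,z \right)} = 18 + b$
$E{\left(62,-104 \right)} + k{\left(\left(-1\right) \left(-168\right) \right)} = \left(18 + 62\right) + \sqrt{-13 - -168} = 80 + \sqrt{-13 + 168} = 80 + \sqrt{155}$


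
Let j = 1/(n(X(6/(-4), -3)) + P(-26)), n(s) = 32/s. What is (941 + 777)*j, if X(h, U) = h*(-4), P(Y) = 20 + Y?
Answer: -2577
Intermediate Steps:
X(h, U) = -4*h
j = -3/2 (j = 1/(32/((-24/(-4))) + (20 - 26)) = 1/(32/((-24*(-1)/4)) - 6) = 1/(32/((-4*(-3/2))) - 6) = 1/(32/6 - 6) = 1/(32*(⅙) - 6) = 1/(16/3 - 6) = 1/(-⅔) = -3/2 ≈ -1.5000)
(941 + 777)*j = (941 + 777)*(-3/2) = 1718*(-3/2) = -2577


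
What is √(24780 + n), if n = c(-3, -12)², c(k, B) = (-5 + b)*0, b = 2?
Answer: 2*√6195 ≈ 157.42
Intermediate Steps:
c(k, B) = 0 (c(k, B) = (-5 + 2)*0 = -3*0 = 0)
n = 0 (n = 0² = 0)
√(24780 + n) = √(24780 + 0) = √24780 = 2*√6195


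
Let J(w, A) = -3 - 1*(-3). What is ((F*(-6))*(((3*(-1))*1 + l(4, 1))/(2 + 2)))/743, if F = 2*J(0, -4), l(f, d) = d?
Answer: 0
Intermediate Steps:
J(w, A) = 0 (J(w, A) = -3 + 3 = 0)
F = 0 (F = 2*0 = 0)
((F*(-6))*(((3*(-1))*1 + l(4, 1))/(2 + 2)))/743 = ((0*(-6))*(((3*(-1))*1 + 1)/(2 + 2)))/743 = (0*((-3*1 + 1)/4))*(1/743) = (0*((-3 + 1)*(¼)))*(1/743) = (0*(-2*¼))*(1/743) = (0*(-½))*(1/743) = 0*(1/743) = 0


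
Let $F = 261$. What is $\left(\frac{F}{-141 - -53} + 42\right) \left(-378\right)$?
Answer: $- \frac{649215}{44} \approx -14755.0$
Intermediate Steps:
$\left(\frac{F}{-141 - -53} + 42\right) \left(-378\right) = \left(\frac{261}{-141 - -53} + 42\right) \left(-378\right) = \left(\frac{261}{-141 + 53} + 42\right) \left(-378\right) = \left(\frac{261}{-88} + 42\right) \left(-378\right) = \left(261 \left(- \frac{1}{88}\right) + 42\right) \left(-378\right) = \left(- \frac{261}{88} + 42\right) \left(-378\right) = \frac{3435}{88} \left(-378\right) = - \frac{649215}{44}$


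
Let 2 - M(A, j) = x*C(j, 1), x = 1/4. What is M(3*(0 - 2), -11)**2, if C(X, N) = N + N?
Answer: 9/4 ≈ 2.2500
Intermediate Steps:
C(X, N) = 2*N
x = 1/4 ≈ 0.25000
M(A, j) = 3/2 (M(A, j) = 2 - 2*1/4 = 2 - 2/4 = 2 - 1*1/2 = 2 - 1/2 = 3/2)
M(3*(0 - 2), -11)**2 = (3/2)**2 = 9/4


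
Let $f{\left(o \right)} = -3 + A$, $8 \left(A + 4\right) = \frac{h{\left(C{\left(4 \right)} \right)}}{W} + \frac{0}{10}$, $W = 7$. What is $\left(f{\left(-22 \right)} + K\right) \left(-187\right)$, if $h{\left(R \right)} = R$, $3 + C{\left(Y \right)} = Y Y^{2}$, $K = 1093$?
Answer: $- \frac{11383999}{56} \approx -2.0329 \cdot 10^{5}$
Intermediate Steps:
$C{\left(Y \right)} = -3 + Y^{3}$ ($C{\left(Y \right)} = -3 + Y Y^{2} = -3 + Y^{3}$)
$A = - \frac{163}{56}$ ($A = -4 + \frac{\frac{-3 + 4^{3}}{7} + \frac{0}{10}}{8} = -4 + \frac{\left(-3 + 64\right) \frac{1}{7} + 0 \cdot \frac{1}{10}}{8} = -4 + \frac{61 \cdot \frac{1}{7} + 0}{8} = -4 + \frac{\frac{61}{7} + 0}{8} = -4 + \frac{1}{8} \cdot \frac{61}{7} = -4 + \frac{61}{56} = - \frac{163}{56} \approx -2.9107$)
$f{\left(o \right)} = - \frac{331}{56}$ ($f{\left(o \right)} = -3 - \frac{163}{56} = - \frac{331}{56}$)
$\left(f{\left(-22 \right)} + K\right) \left(-187\right) = \left(- \frac{331}{56} + 1093\right) \left(-187\right) = \frac{60877}{56} \left(-187\right) = - \frac{11383999}{56}$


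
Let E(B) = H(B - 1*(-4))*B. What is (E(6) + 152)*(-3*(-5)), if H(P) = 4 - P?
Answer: 1740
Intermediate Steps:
E(B) = -B² (E(B) = (4 - (B - 1*(-4)))*B = (4 - (B + 4))*B = (4 - (4 + B))*B = (4 + (-4 - B))*B = (-B)*B = -B²)
(E(6) + 152)*(-3*(-5)) = (-1*6² + 152)*(-3*(-5)) = (-1*36 + 152)*15 = (-36 + 152)*15 = 116*15 = 1740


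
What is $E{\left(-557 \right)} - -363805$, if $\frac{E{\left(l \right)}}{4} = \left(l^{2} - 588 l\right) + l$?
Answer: $2912637$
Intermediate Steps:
$E{\left(l \right)} = - 2348 l + 4 l^{2}$ ($E{\left(l \right)} = 4 \left(\left(l^{2} - 588 l\right) + l\right) = 4 \left(l^{2} - 587 l\right) = - 2348 l + 4 l^{2}$)
$E{\left(-557 \right)} - -363805 = 4 \left(-557\right) \left(-587 - 557\right) - -363805 = 4 \left(-557\right) \left(-1144\right) + 363805 = 2548832 + 363805 = 2912637$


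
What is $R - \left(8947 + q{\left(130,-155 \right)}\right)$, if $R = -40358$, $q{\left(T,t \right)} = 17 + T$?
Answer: $-49452$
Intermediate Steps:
$R - \left(8947 + q{\left(130,-155 \right)}\right) = -40358 - \left(8947 + \left(17 + 130\right)\right) = -40358 - \left(8947 + 147\right) = -40358 - 9094 = -49452$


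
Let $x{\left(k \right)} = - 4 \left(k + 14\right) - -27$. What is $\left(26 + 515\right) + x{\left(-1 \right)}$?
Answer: $516$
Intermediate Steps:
$x{\left(k \right)} = -29 - 4 k$ ($x{\left(k \right)} = - 4 \left(14 + k\right) + 27 = \left(-56 - 4 k\right) + 27 = -29 - 4 k$)
$\left(26 + 515\right) + x{\left(-1 \right)} = \left(26 + 515\right) - 25 = 541 + \left(-29 + 4\right) = 541 - 25 = 516$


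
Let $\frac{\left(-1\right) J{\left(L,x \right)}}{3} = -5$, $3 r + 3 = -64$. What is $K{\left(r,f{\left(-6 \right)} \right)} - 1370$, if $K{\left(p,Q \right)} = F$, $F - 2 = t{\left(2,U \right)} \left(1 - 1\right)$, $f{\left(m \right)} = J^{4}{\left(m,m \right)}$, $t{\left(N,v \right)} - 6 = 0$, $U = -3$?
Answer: $-1368$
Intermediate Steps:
$r = - \frac{67}{3}$ ($r = -1 + \frac{1}{3} \left(-64\right) = -1 - \frac{64}{3} = - \frac{67}{3} \approx -22.333$)
$J{\left(L,x \right)} = 15$ ($J{\left(L,x \right)} = \left(-3\right) \left(-5\right) = 15$)
$t{\left(N,v \right)} = 6$ ($t{\left(N,v \right)} = 6 + 0 = 6$)
$f{\left(m \right)} = 50625$ ($f{\left(m \right)} = 15^{4} = 50625$)
$F = 2$ ($F = 2 + 6 \left(1 - 1\right) = 2 + 6 \cdot 0 = 2 + 0 = 2$)
$K{\left(p,Q \right)} = 2$
$K{\left(r,f{\left(-6 \right)} \right)} - 1370 = 2 - 1370 = -1368$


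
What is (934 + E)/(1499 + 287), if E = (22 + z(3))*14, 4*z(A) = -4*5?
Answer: 586/893 ≈ 0.65621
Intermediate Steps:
z(A) = -5 (z(A) = (-4*5)/4 = (¼)*(-20) = -5)
E = 238 (E = (22 - 5)*14 = 17*14 = 238)
(934 + E)/(1499 + 287) = (934 + 238)/(1499 + 287) = 1172/1786 = 1172*(1/1786) = 586/893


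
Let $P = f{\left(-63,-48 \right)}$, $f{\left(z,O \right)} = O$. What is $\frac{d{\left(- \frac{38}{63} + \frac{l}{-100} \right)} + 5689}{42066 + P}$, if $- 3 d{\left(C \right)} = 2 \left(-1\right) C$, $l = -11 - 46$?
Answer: $\frac{53760841}{397070100} \approx 0.13539$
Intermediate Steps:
$l = -57$
$P = -48$
$d{\left(C \right)} = \frac{2 C}{3}$ ($d{\left(C \right)} = - \frac{2 \left(-1\right) C}{3} = - \frac{\left(-2\right) C}{3} = \frac{2 C}{3}$)
$\frac{d{\left(- \frac{38}{63} + \frac{l}{-100} \right)} + 5689}{42066 + P} = \frac{\frac{2 \left(- \frac{38}{63} - \frac{57}{-100}\right)}{3} + 5689}{42066 - 48} = \frac{\frac{2 \left(\left(-38\right) \frac{1}{63} - - \frac{57}{100}\right)}{3} + 5689}{42018} = \left(\frac{2 \left(- \frac{38}{63} + \frac{57}{100}\right)}{3} + 5689\right) \frac{1}{42018} = \left(\frac{2}{3} \left(- \frac{209}{6300}\right) + 5689\right) \frac{1}{42018} = \left(- \frac{209}{9450} + 5689\right) \frac{1}{42018} = \frac{53760841}{9450} \cdot \frac{1}{42018} = \frac{53760841}{397070100}$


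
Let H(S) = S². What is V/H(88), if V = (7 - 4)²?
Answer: 9/7744 ≈ 0.0011622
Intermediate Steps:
V = 9 (V = 3² = 9)
V/H(88) = 9/(88²) = 9/7744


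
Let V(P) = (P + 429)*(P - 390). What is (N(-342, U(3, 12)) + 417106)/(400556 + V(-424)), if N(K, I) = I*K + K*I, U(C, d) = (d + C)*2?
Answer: 198293/198243 ≈ 1.0003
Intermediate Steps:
U(C, d) = 2*C + 2*d (U(C, d) = (C + d)*2 = 2*C + 2*d)
N(K, I) = 2*I*K (N(K, I) = I*K + I*K = 2*I*K)
V(P) = (-390 + P)*(429 + P) (V(P) = (429 + P)*(-390 + P) = (-390 + P)*(429 + P))
(N(-342, U(3, 12)) + 417106)/(400556 + V(-424)) = (2*(2*3 + 2*12)*(-342) + 417106)/(400556 + (-167310 + (-424)² + 39*(-424))) = (2*(6 + 24)*(-342) + 417106)/(400556 + (-167310 + 179776 - 16536)) = (2*30*(-342) + 417106)/(400556 - 4070) = (-20520 + 417106)/396486 = 396586*(1/396486) = 198293/198243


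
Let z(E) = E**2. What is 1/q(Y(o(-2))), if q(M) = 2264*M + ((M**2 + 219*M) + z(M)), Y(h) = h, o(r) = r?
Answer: -1/4958 ≈ -0.00020169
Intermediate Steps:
q(M) = 2*M**2 + 2483*M (q(M) = 2264*M + ((M**2 + 219*M) + M**2) = 2264*M + (2*M**2 + 219*M) = 2*M**2 + 2483*M)
1/q(Y(o(-2))) = 1/(-2*(2483 + 2*(-2))) = 1/(-2*(2483 - 4)) = 1/(-2*2479) = 1/(-4958) = -1/4958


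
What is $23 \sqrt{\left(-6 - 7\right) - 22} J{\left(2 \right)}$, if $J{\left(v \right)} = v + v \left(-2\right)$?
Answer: $- 46 i \sqrt{35} \approx - 272.14 i$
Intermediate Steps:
$J{\left(v \right)} = - v$ ($J{\left(v \right)} = v - 2 v = - v$)
$23 \sqrt{\left(-6 - 7\right) - 22} J{\left(2 \right)} = 23 \sqrt{\left(-6 - 7\right) - 22} \left(\left(-1\right) 2\right) = 23 \sqrt{\left(-6 - 7\right) - 22} \left(-2\right) = 23 \sqrt{-13 - 22} \left(-2\right) = 23 \sqrt{-35} \left(-2\right) = 23 i \sqrt{35} \left(-2\right) = - 46 i \sqrt{35}$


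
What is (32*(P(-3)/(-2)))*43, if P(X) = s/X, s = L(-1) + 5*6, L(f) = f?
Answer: 19952/3 ≈ 6650.7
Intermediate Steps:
s = 29 (s = -1 + 5*6 = -1 + 30 = 29)
P(X) = 29/X
(32*(P(-3)/(-2)))*43 = (32*((29/(-3))/(-2)))*43 = (32*(-29*(-1)/(2*3)))*43 = (32*(-½*(-29/3)))*43 = (32*(29/6))*43 = (464/3)*43 = 19952/3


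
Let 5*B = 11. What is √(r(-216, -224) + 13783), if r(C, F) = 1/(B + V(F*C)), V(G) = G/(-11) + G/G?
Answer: √50342545822173/60436 ≈ 117.40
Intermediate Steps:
V(G) = 1 - G/11 (V(G) = G*(-1/11) + 1 = -G/11 + 1 = 1 - G/11)
B = 11/5 (B = (⅕)*11 = 11/5 ≈ 2.2000)
r(C, F) = 1/(16/5 - C*F/11) (r(C, F) = 1/(11/5 + (1 - F*C/11)) = 1/(11/5 + (1 - C*F/11)) = 1/(16/5 - C*F/11))
√(r(-216, -224) + 13783) = √(-55/(-176 + 5*(-216)*(-224)) + 13783) = √(-55/(-176 + 241920) + 13783) = √(-55/241744 + 13783) = √(3331957497/241744) = √50342545822173/60436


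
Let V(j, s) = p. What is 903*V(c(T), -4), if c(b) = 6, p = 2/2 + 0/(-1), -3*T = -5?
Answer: 903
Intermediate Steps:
T = 5/3 (T = -1/3*(-5) = 5/3 ≈ 1.6667)
p = 1 (p = 2*(1/2) + 0*(-1) = 1 + 0 = 1)
V(j, s) = 1
903*V(c(T), -4) = 903*1 = 903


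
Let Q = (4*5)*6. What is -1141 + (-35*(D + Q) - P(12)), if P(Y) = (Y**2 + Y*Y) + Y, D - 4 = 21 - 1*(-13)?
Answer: -6971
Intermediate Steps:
D = 38 (D = 4 + (21 - 1*(-13)) = 4 + (21 + 13) = 4 + 34 = 38)
Q = 120 (Q = 20*6 = 120)
P(Y) = Y + 2*Y**2 (P(Y) = (Y**2 + Y**2) + Y = 2*Y**2 + Y = Y + 2*Y**2)
-1141 + (-35*(D + Q) - P(12)) = -1141 + (-35*(38 + 120) - 12*(1 + 2*12)) = -1141 + (-35*158 - 12*(1 + 24)) = -1141 + (-5530 - 12*25) = -1141 + (-5530 - 1*300) = -1141 + (-5530 - 300) = -1141 - 5830 = -6971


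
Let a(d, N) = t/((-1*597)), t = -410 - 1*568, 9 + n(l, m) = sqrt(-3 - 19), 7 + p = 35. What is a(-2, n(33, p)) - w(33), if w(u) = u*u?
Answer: -216385/199 ≈ -1087.4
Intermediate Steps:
p = 28 (p = -7 + 35 = 28)
n(l, m) = -9 + I*sqrt(22) (n(l, m) = -9 + sqrt(-3 - 19) = -9 + sqrt(-22) = -9 + I*sqrt(22))
t = -978 (t = -410 - 568 = -978)
w(u) = u**2
a(d, N) = 326/199 (a(d, N) = -978/((-1*597)) = -978/(-597) = -978*(-1/597) = 326/199)
a(-2, n(33, p)) - w(33) = 326/199 - 1*33**2 = 326/199 - 1*1089 = 326/199 - 1089 = -216385/199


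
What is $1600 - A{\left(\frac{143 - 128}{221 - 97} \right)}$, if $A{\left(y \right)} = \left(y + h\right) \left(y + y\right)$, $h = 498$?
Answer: $\frac{11374295}{7688} \approx 1479.5$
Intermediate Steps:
$A{\left(y \right)} = 2 y \left(498 + y\right)$ ($A{\left(y \right)} = \left(y + 498\right) \left(y + y\right) = \left(498 + y\right) 2 y = 2 y \left(498 + y\right)$)
$1600 - A{\left(\frac{143 - 128}{221 - 97} \right)} = 1600 - 2 \frac{143 - 128}{221 - 97} \left(498 + \frac{143 - 128}{221 - 97}\right) = 1600 - 2 \cdot \frac{15}{124} \left(498 + \frac{15}{124}\right) = 1600 - 2 \cdot \frac{15}{124} \cdot \frac{61767}{124} = 1600 - \frac{926505}{7688} = \frac{11374295}{7688}$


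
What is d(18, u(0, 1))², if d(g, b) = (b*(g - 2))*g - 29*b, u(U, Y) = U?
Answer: 0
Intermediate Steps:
d(g, b) = -29*b + b*g*(-2 + g) (d(g, b) = (b*(-2 + g))*g - 29*b = b*g*(-2 + g) - 29*b = -29*b + b*g*(-2 + g))
d(18, u(0, 1))² = (0*(-29 + 18² - 2*18))² = (0*(-29 + 324 - 36))² = (0*259)² = 0² = 0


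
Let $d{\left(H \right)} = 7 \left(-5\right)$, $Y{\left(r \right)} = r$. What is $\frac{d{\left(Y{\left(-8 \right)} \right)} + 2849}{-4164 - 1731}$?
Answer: $- \frac{938}{1965} \approx -0.47735$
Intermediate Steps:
$d{\left(H \right)} = -35$
$\frac{d{\left(Y{\left(-8 \right)} \right)} + 2849}{-4164 - 1731} = \frac{-35 + 2849}{-4164 - 1731} = \frac{2814}{-5895} = 2814 \left(- \frac{1}{5895}\right) = - \frac{938}{1965}$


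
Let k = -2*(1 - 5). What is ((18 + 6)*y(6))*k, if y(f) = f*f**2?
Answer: 41472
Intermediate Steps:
y(f) = f**3
k = 8 (k = -2*(-4) = 8)
((18 + 6)*y(6))*k = ((18 + 6)*6**3)*8 = (24*216)*8 = 5184*8 = 41472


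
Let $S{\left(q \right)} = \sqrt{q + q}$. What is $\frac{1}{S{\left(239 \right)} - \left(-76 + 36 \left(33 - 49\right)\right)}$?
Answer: $\frac{326}{212313} - \frac{\sqrt{478}}{424626} \approx 0.001484$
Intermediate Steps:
$S{\left(q \right)} = \sqrt{2} \sqrt{q}$ ($S{\left(q \right)} = \sqrt{2 q} = \sqrt{2} \sqrt{q}$)
$\frac{1}{S{\left(239 \right)} - \left(-76 + 36 \left(33 - 49\right)\right)} = \frac{1}{\sqrt{2} \sqrt{239} - \left(-76 + 36 \left(33 - 49\right)\right)} = \frac{1}{\sqrt{478} + \left(\left(-36\right) \left(-16\right) + 76\right)} = \frac{1}{\sqrt{478} + \left(576 + 76\right)} = \frac{1}{\sqrt{478} + 652} = \frac{1}{652 + \sqrt{478}}$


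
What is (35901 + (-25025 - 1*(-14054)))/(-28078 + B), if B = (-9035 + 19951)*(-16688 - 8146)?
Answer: -12465/135558011 ≈ -9.1953e-5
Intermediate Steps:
B = -271087944 (B = 10916*(-24834) = -271087944)
(35901 + (-25025 - 1*(-14054)))/(-28078 + B) = (35901 + (-25025 - 1*(-14054)))/(-28078 - 271087944) = (35901 + (-25025 + 14054))/(-271116022) = (35901 - 10971)*(-1/271116022) = 24930*(-1/271116022) = -12465/135558011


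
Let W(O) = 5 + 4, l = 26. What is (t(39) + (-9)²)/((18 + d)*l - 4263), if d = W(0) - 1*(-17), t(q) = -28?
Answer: -53/3119 ≈ -0.016993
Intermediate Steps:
W(O) = 9
d = 26 (d = 9 - 1*(-17) = 9 + 17 = 26)
(t(39) + (-9)²)/((18 + d)*l - 4263) = (-28 + (-9)²)/((18 + 26)*26 - 4263) = (-28 + 81)/(44*26 - 4263) = 53/(1144 - 4263) = 53/(-3119) = 53*(-1/3119) = -53/3119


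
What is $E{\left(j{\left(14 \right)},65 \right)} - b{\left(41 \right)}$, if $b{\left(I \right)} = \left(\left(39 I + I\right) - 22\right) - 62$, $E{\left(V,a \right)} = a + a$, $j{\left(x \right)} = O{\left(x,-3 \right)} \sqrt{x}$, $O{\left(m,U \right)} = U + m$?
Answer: $-1426$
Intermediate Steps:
$j{\left(x \right)} = \sqrt{x} \left(-3 + x\right)$ ($j{\left(x \right)} = \left(-3 + x\right) \sqrt{x} = \sqrt{x} \left(-3 + x\right)$)
$E{\left(V,a \right)} = 2 a$
$b{\left(I \right)} = -84 + 40 I$ ($b{\left(I \right)} = \left(40 I - 22\right) - 62 = \left(-22 + 40 I\right) - 62 = -84 + 40 I$)
$E{\left(j{\left(14 \right)},65 \right)} - b{\left(41 \right)} = 2 \cdot 65 - \left(-84 + 40 \cdot 41\right) = 130 - \left(-84 + 1640\right) = 130 - 1556 = -1426$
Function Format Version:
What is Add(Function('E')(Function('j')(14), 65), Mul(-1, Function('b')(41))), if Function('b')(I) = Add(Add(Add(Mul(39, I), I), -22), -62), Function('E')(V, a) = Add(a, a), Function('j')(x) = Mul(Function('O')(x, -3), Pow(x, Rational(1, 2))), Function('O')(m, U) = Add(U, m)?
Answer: -1426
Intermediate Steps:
Function('j')(x) = Mul(Pow(x, Rational(1, 2)), Add(-3, x)) (Function('j')(x) = Mul(Add(-3, x), Pow(x, Rational(1, 2))) = Mul(Pow(x, Rational(1, 2)), Add(-3, x)))
Function('E')(V, a) = Mul(2, a)
Function('b')(I) = Add(-84, Mul(40, I)) (Function('b')(I) = Add(Add(Mul(40, I), -22), -62) = Add(Add(-22, Mul(40, I)), -62) = Add(-84, Mul(40, I)))
Add(Function('E')(Function('j')(14), 65), Mul(-1, Function('b')(41))) = Add(Mul(2, 65), Mul(-1, Add(-84, Mul(40, 41)))) = Add(130, Mul(-1, Add(-84, 1640))) = Add(130, Mul(-1, 1556)) = Add(130, -1556) = -1426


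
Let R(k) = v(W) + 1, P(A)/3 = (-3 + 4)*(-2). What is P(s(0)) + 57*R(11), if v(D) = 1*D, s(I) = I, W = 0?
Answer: 51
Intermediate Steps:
P(A) = -6 (P(A) = 3*((-3 + 4)*(-2)) = 3*(1*(-2)) = 3*(-2) = -6)
v(D) = D
R(k) = 1 (R(k) = 0 + 1 = 1)
P(s(0)) + 57*R(11) = -6 + 57*1 = -6 + 57 = 51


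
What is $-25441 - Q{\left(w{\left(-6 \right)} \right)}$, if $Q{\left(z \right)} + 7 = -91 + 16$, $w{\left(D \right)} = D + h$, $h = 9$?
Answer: $-25359$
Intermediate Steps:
$w{\left(D \right)} = 9 + D$ ($w{\left(D \right)} = D + 9 = 9 + D$)
$Q{\left(z \right)} = -82$ ($Q{\left(z \right)} = -7 + \left(-91 + 16\right) = -7 - 75 = -82$)
$-25441 - Q{\left(w{\left(-6 \right)} \right)} = -25441 - -82 = -25441 + 82 = -25359$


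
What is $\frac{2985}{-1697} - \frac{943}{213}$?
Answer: $- \frac{2236076}{361461} \approx -6.1862$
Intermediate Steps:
$\frac{2985}{-1697} - \frac{943}{213} = 2985 \left(- \frac{1}{1697}\right) - \frac{943}{213} = - \frac{2985}{1697} - \frac{943}{213} = - \frac{2236076}{361461}$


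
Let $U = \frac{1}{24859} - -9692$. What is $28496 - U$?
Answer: $\frac{467448635}{24859} \approx 18804.0$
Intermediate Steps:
$U = \frac{240933429}{24859}$ ($U = \frac{1}{24859} + 9692 = \frac{240933429}{24859} \approx 9692.0$)
$28496 - U = 28496 - \frac{240933429}{24859} = \frac{467448635}{24859}$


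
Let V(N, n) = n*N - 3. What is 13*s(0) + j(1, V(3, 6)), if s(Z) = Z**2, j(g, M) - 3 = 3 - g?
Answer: 5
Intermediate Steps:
V(N, n) = -3 + N*n (V(N, n) = N*n - 3 = -3 + N*n)
j(g, M) = 6 - g (j(g, M) = 3 + (3 - g) = 6 - g)
13*s(0) + j(1, V(3, 6)) = 13*0**2 + (6 - 1*1) = 13*0 + (6 - 1) = 0 + 5 = 5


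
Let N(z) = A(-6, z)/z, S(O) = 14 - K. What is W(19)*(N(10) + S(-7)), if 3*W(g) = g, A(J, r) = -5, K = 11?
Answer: 95/6 ≈ 15.833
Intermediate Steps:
S(O) = 3 (S(O) = 14 - 1*11 = 14 - 11 = 3)
N(z) = -5/z
W(g) = g/3
W(19)*(N(10) + S(-7)) = ((⅓)*19)*(-5/10 + 3) = 19*(-5*⅒ + 3)/3 = 19*(-½ + 3)/3 = (19/3)*(5/2) = 95/6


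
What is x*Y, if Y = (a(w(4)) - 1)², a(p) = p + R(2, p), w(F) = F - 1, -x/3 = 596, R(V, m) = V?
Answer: -28608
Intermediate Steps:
x = -1788 (x = -3*596 = -1788)
w(F) = -1 + F
a(p) = 2 + p (a(p) = p + 2 = 2 + p)
Y = 16 (Y = ((2 + (-1 + 4)) - 1)² = ((2 + 3) - 1)² = (5 - 1)² = 4² = 16)
x*Y = -1788*16 = -28608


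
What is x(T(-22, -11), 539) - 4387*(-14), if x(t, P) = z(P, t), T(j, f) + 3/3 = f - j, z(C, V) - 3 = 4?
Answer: 61425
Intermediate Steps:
z(C, V) = 7 (z(C, V) = 3 + 4 = 7)
T(j, f) = -1 + f - j (T(j, f) = -1 + (f - j) = -1 + f - j)
x(t, P) = 7
x(T(-22, -11), 539) - 4387*(-14) = 7 - 4387*(-14) = 7 + 61418 = 61425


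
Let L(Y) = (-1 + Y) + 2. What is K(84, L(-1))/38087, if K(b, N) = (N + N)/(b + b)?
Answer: 0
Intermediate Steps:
L(Y) = 1 + Y
K(b, N) = N/b (K(b, N) = (2*N)/((2*b)) = (2*N)*(1/(2*b)) = N/b)
K(84, L(-1))/38087 = ((1 - 1)/84)/38087 = (0*(1/84))*(1/38087) = 0*(1/38087) = 0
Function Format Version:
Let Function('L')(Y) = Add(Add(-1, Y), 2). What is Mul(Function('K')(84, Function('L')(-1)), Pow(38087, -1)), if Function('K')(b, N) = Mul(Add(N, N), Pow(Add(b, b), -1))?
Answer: 0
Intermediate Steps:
Function('L')(Y) = Add(1, Y)
Function('K')(b, N) = Mul(N, Pow(b, -1)) (Function('K')(b, N) = Mul(Mul(2, N), Pow(Mul(2, b), -1)) = Mul(Mul(2, N), Mul(Rational(1, 2), Pow(b, -1))) = Mul(N, Pow(b, -1)))
Mul(Function('K')(84, Function('L')(-1)), Pow(38087, -1)) = Mul(Mul(Add(1, -1), Pow(84, -1)), Pow(38087, -1)) = Mul(Mul(0, Rational(1, 84)), Rational(1, 38087)) = Mul(0, Rational(1, 38087)) = 0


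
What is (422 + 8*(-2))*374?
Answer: 151844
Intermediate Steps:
(422 + 8*(-2))*374 = (422 - 16)*374 = 406*374 = 151844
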